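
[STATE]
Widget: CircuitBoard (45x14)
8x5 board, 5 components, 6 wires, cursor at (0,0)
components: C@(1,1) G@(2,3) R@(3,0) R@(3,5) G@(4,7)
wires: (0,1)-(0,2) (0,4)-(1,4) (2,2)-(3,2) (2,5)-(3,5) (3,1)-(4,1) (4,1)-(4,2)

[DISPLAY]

   0 1 2 3 4 5 6 7                           
0  [.]  · ─ ·       ·                        
                    │                        
1       C           ·                        
                                             
2           ·   G       ·                    
            │           │                    
3   R   ·   ·           R                    
        │                                    
4       · ─ ·                   G            
Cursor: (0,0)                                
                                             
                                             
                                             


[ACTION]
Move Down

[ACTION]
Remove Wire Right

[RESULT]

   0 1 2 3 4 5 6 7                           
0       · ─ ·       ·                        
                    │                        
1  [.]  C           ·                        
                                             
2           ·   G       ·                    
            │           │                    
3   R   ·   ·           R                    
        │                                    
4       · ─ ·                   G            
Cursor: (1,0)                                
                                             
                                             
                                             


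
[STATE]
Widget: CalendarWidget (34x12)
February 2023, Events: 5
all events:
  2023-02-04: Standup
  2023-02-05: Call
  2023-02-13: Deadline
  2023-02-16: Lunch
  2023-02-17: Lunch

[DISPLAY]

          February 2023           
Mo Tu We Th Fr Sa Su              
       1  2  3  4*  5*            
 6  7  8  9 10 11 12              
13* 14 15 16* 17* 18 19           
20 21 22 23 24 25 26              
27 28                             
                                  
                                  
                                  
                                  
                                  


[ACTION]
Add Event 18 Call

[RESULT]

          February 2023           
Mo Tu We Th Fr Sa Su              
       1  2  3  4*  5*            
 6  7  8  9 10 11 12              
13* 14 15 16* 17* 18* 19          
20 21 22 23 24 25 26              
27 28                             
                                  
                                  
                                  
                                  
                                  


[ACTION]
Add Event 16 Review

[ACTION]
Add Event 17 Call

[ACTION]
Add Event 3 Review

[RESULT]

          February 2023           
Mo Tu We Th Fr Sa Su              
       1  2  3*  4*  5*           
 6  7  8  9 10 11 12              
13* 14 15 16* 17* 18* 19          
20 21 22 23 24 25 26              
27 28                             
                                  
                                  
                                  
                                  
                                  


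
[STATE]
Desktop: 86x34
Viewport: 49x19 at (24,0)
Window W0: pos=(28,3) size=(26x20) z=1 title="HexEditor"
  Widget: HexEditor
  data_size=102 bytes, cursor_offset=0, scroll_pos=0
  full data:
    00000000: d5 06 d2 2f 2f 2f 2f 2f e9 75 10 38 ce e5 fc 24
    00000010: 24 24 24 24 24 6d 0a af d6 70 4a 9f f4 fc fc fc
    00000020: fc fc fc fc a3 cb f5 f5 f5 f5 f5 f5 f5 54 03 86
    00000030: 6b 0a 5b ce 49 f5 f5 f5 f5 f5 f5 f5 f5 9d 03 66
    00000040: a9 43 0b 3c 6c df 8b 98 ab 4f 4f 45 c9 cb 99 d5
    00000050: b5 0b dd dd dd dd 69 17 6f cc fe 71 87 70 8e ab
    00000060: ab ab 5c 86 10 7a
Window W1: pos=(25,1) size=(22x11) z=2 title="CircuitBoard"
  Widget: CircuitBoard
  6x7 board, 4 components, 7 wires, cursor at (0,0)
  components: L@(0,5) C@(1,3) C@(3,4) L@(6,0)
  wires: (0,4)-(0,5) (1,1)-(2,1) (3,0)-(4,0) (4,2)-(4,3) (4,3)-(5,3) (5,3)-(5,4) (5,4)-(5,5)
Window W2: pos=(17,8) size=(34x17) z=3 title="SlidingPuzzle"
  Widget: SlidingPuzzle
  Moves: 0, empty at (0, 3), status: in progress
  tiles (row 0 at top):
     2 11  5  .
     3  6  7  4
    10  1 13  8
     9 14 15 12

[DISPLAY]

                                                 
 ┏━━━━━━━━━━━━━━━━━━━━┓                          
 ┃ CircuitBoard       ┃                          
 ┠────────────────────┨━━━━━━┓                   
 ┃   0 1 2 3 4 5      ┃      ┃                   
 ┃0  [.]              ┃──────┨                   
 ┃                    ┃ 2f 2f┃                   
 ┃1       ·       C   ┃ 24 24┃                   
━━━━━━━━━━━━━━━━━━━━━━━━━━┓a3┃                   
ngPuzzle                  ┃49┃                   
──────────────────────────┨6c┃                   
────┬────┬────┐           ┃dd┃                   
 11 │  5 │    │           ┃10┃                   
────┼────┼────┤           ┃  ┃                   
  6 │  7 │  4 │           ┃  ┃                   
────┼────┼────┤           ┃  ┃                   
  1 │ 13 │  8 │           ┃  ┃                   
────┼────┼────┤           ┃  ┃                   
 14 │ 15 │ 12 │           ┃  ┃                   


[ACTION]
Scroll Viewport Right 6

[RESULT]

                                                 
━━━━━━━━━━━━━━━━┓                                
cuitBoard       ┃                                
────────────────┨━━━━━━┓                         
 1 2 3 4 5      ┃      ┃                         
.]              ┃──────┨                         
                ┃ 2f 2f┃                         
    ·       C   ┃ 24 24┃                         
━━━━━━━━━━━━━━━━━━━━┓a3┃                         
le                  ┃49┃                         
────────────────────┨6c┃                         
───┬────┐           ┃dd┃                         
 5 │    │           ┃10┃                         
───┼────┤           ┃  ┃                         
 7 │  4 │           ┃  ┃                         
───┼────┤           ┃  ┃                         
13 │  8 │           ┃  ┃                         
───┼────┤           ┃  ┃                         
15 │ 12 │           ┃  ┃                         


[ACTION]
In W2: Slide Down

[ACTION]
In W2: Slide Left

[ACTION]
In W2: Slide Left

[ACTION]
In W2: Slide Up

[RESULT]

                                                 
━━━━━━━━━━━━━━━━┓                                
cuitBoard       ┃                                
────────────────┨━━━━━━┓                         
 1 2 3 4 5      ┃      ┃                         
.]              ┃──────┨                         
                ┃ 2f 2f┃                         
    ·       C   ┃ 24 24┃                         
━━━━━━━━━━━━━━━━━━━━┓a3┃                         
le                  ┃49┃                         
────────────────────┨6c┃                         
───┬────┐           ┃dd┃                         
 5 │  4 │           ┃10┃                         
───┼────┤           ┃  ┃                         
 7 │    │           ┃  ┃                         
───┼────┤           ┃  ┃                         
13 │  8 │           ┃  ┃                         
───┼────┤           ┃  ┃                         
15 │ 12 │           ┃  ┃                         


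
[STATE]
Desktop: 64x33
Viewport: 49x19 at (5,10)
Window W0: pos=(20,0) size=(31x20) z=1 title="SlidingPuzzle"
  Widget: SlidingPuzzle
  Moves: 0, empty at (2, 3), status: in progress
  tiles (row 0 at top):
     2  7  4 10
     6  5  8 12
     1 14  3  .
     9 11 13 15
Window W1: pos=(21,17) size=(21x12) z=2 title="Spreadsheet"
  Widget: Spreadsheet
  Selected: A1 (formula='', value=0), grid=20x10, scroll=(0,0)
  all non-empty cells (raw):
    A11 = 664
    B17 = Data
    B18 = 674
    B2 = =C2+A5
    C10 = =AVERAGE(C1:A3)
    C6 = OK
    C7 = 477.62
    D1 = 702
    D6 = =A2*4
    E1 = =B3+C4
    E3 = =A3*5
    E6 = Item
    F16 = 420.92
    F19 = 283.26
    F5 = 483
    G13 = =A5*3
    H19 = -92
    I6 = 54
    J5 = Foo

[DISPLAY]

               ┃│  9 │ 11 │ 13 │ 15 │        ┃   
               ┃└────┴────┴────┴────┘        ┃   
               ┃Moves: 0                     ┃   
               ┃                             ┃   
               ┃                             ┃   
               ┃                             ┃   
               ┃                             ┃   
               ┃┏━━━━━━━━━━━━━━━━━━━┓        ┃   
               ┃┃ Spreadsheet       ┃        ┃   
               ┗┠───────────────────┨━━━━━━━━┛   
                ┃A1:                ┃            
                ┃       A       B   ┃            
                ┃-------------------┃            
                ┃  1      [0]       ┃            
                ┃  2        0       ┃            
                ┃  3        0       ┃            
                ┃  4        0       ┃            
                ┃  5        0       ┃            
                ┗━━━━━━━━━━━━━━━━━━━┛            


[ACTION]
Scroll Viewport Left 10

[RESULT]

                    ┃│  9 │ 11 │ 13 │ 15 │       
                    ┃└────┴────┴────┴────┘       
                    ┃Moves: 0                    
                    ┃                            
                    ┃                            
                    ┃                            
                    ┃                            
                    ┃┏━━━━━━━━━━━━━━━━━━━┓       
                    ┃┃ Spreadsheet       ┃       
                    ┗┠───────────────────┨━━━━━━━
                     ┃A1:                ┃       
                     ┃       A       B   ┃       
                     ┃-------------------┃       
                     ┃  1      [0]       ┃       
                     ┃  2        0       ┃       
                     ┃  3        0       ┃       
                     ┃  4        0       ┃       
                     ┃  5        0       ┃       
                     ┗━━━━━━━━━━━━━━━━━━━┛       


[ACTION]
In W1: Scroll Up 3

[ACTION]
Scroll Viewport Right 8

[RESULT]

            ┃│  9 │ 11 │ 13 │ 15 │        ┃      
            ┃└────┴────┴────┴────┘        ┃      
            ┃Moves: 0                     ┃      
            ┃                             ┃      
            ┃                             ┃      
            ┃                             ┃      
            ┃                             ┃      
            ┃┏━━━━━━━━━━━━━━━━━━━┓        ┃      
            ┃┃ Spreadsheet       ┃        ┃      
            ┗┠───────────────────┨━━━━━━━━┛      
             ┃A1:                ┃               
             ┃       A       B   ┃               
             ┃-------------------┃               
             ┃  1      [0]       ┃               
             ┃  2        0       ┃               
             ┃  3        0       ┃               
             ┃  4        0       ┃               
             ┃  5        0       ┃               
             ┗━━━━━━━━━━━━━━━━━━━┛               


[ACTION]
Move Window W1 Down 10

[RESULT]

            ┃│  9 │ 11 │ 13 │ 15 │        ┃      
            ┃└────┴────┴────┴────┘        ┃      
            ┃Moves: 0                     ┃      
            ┃                             ┃      
            ┃                             ┃      
            ┃                             ┃      
            ┃                             ┃      
            ┃                             ┃      
            ┃                             ┃      
            ┗━━━━━━━━━━━━━━━━━━━━━━━━━━━━━┛      
                                                 
             ┏━━━━━━━━━━━━━━━━━━━┓               
             ┃ Spreadsheet       ┃               
             ┠───────────────────┨               
             ┃A1:                ┃               
             ┃       A       B   ┃               
             ┃-------------------┃               
             ┃  1      [0]       ┃               
             ┃  2        0       ┃               


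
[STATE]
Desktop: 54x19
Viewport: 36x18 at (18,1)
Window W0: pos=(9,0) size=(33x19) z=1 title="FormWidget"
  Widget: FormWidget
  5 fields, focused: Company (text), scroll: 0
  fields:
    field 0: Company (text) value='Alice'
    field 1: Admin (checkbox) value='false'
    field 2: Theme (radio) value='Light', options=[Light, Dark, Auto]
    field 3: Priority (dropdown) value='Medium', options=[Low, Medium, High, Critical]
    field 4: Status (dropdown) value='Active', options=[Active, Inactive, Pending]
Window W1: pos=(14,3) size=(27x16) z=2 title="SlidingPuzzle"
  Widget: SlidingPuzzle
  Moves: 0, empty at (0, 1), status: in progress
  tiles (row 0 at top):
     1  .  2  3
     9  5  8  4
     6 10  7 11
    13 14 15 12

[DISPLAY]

get                    ┃            
───────────────────────┨            
━━━━━━━━━━━━━━━━━━━━━━┓┃            
idingPuzzle           ┃┃            
──────────────────────┨┃            
──┬────┬────┬────┐    ┃┃            
1 │    │  2 │  3 │    ┃┃            
──┼────┼────┼────┤    ┃┃            
9 │  5 │  8 │  4 │    ┃┃            
──┼────┼────┼────┤    ┃┃            
6 │ 10 │  7 │ 11 │    ┃┃            
──┼────┼────┼────┤    ┃┃            
3 │ 14 │ 15 │ 12 │    ┃┃            
──┴────┴────┴────┘    ┃┃            
es: 0                 ┃┃            
                      ┃┃            
                      ┃┃            
━━━━━━━━━━━━━━━━━━━━━━┛┛            


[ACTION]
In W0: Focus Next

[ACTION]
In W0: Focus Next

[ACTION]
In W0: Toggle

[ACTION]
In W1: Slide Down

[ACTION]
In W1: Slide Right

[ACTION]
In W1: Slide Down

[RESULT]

get                    ┃            
───────────────────────┨            
━━━━━━━━━━━━━━━━━━━━━━┓┃            
idingPuzzle           ┃┃            
──────────────────────┨┃            
──┬────┬────┬────┐    ┃┃            
  │  1 │  2 │  3 │    ┃┃            
──┼────┼────┼────┤    ┃┃            
9 │  5 │  8 │  4 │    ┃┃            
──┼────┼────┼────┤    ┃┃            
6 │ 10 │  7 │ 11 │    ┃┃            
──┼────┼────┼────┤    ┃┃            
3 │ 14 │ 15 │ 12 │    ┃┃            
──┴────┴────┴────┘    ┃┃            
es: 1                 ┃┃            
                      ┃┃            
                      ┃┃            
━━━━━━━━━━━━━━━━━━━━━━┛┛            


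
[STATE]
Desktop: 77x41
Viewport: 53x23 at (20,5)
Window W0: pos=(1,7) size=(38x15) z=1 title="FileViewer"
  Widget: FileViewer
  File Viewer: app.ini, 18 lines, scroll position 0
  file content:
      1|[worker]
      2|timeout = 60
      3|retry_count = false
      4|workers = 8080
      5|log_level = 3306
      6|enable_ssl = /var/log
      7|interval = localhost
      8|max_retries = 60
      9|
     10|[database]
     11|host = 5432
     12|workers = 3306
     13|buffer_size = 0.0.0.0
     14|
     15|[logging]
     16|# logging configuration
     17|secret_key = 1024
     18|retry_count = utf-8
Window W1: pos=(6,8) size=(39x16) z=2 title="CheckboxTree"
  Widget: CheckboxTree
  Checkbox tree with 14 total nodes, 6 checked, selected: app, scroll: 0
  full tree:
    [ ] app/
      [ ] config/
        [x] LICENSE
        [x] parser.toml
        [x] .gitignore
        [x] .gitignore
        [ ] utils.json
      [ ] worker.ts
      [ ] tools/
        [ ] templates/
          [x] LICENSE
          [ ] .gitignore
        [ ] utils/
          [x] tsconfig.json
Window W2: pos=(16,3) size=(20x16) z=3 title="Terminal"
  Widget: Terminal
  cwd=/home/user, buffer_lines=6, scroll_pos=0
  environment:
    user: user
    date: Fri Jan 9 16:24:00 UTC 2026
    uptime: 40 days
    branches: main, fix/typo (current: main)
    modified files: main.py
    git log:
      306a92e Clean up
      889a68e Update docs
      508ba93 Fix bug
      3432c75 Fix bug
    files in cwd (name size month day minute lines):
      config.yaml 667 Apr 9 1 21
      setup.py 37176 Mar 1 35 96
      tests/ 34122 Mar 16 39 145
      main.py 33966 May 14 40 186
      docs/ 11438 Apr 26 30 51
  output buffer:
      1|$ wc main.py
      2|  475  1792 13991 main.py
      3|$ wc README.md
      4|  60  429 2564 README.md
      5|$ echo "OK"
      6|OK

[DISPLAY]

───────────────┨                                     
c main.py      ┃                                     
75  1792 13991 ┃━━┓                                  
c README.md    ┃━━━━━━━━┓                            
0  429 2564 REA┃        ┃                            
cho "OK"       ┃────────┨                            
               ┃        ┃                            
               ┃        ┃                            
               ┃        ┃                            
               ┃        ┃                            
               ┃        ┃                            
               ┃        ┃                            
               ┃        ┃                            
━━━━━━━━━━━━━━━┛        ┃                            
                        ┃                            
lates/                  ┃                            
CENSE                   ┃                            
itignore                ┃                            
━━━━━━━━━━━━━━━━━━━━━━━━┛                            
                                                     
                                                     
                                                     
                                                     


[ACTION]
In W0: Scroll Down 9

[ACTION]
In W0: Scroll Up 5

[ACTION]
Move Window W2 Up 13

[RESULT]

c README.md    ┃                                     
0  429 2564 REA┃                                     
cho "OK"       ┃━━┓                                  
               ┃━━━━━━━━┓                            
               ┃        ┃                            
               ┃────────┨                            
               ┃        ┃                            
               ┃        ┃                            
               ┃        ┃                            
               ┃        ┃                            
━━━━━━━━━━━━━━━┛        ┃                            
ignore                  ┃                            
s.json                  ┃                            
.ts                     ┃                            
                        ┃                            
lates/                  ┃                            
CENSE                   ┃                            
itignore                ┃                            
━━━━━━━━━━━━━━━━━━━━━━━━┛                            
                                                     
                                                     
                                                     
                                                     


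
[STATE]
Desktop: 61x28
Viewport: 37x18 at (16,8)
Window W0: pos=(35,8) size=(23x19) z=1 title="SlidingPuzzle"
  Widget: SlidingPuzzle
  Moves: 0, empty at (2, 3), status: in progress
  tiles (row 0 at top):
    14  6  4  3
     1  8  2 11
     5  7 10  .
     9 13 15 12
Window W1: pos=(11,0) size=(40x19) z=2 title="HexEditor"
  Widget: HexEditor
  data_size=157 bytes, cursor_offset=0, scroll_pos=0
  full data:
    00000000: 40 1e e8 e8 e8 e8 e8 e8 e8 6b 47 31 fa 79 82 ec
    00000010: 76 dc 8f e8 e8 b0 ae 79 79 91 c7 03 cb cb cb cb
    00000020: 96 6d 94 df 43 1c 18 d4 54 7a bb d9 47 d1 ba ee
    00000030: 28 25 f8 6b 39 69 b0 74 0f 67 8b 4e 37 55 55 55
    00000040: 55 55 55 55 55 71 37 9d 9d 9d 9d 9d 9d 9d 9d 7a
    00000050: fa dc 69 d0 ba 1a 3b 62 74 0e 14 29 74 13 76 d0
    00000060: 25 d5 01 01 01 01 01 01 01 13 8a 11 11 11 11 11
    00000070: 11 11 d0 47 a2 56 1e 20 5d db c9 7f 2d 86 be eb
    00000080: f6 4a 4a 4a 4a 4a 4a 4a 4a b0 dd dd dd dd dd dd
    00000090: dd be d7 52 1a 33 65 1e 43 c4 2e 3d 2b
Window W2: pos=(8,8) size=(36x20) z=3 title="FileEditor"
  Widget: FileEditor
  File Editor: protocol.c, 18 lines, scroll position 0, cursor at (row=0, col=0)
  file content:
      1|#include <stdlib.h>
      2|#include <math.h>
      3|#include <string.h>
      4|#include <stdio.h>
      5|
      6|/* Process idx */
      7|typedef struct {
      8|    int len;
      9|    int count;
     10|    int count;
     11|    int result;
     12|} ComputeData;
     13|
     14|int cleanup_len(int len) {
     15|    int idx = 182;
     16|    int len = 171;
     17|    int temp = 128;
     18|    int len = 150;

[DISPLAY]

━━━━━━━━━━━━━━━━━━━━━━━━━━━┓2  74 ┃━━
itor                       ┃1  01 ┃  
───────────────────────────┨0  5d ┃──
e <stdlib.h>              ▲┃a  4a ┃┬─
e <math.h>                █┃e  43 ┃│ 
e <string.h>              ░┃      ┃┼─
e <stdio.h>               ░┃      ┃│ 
                          ░┃      ┃┼─
ess idx */                ░┃      ┃│ 
 struct {                 ░┃      ┃┼─
 len;                     ░┃━━━━━━┛│ 
 count;                   ░┃──┴────┴─
 count;                   ░┃         
 result;                  ░┃         
teData;                   ░┃         
                          ░┃         
anup_len(int len) {       ░┃         
 idx = 182;               ░┃         


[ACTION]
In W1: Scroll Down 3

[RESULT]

━━━━━━━━━━━━━━━━━━━━━━━━━━━┓a  4a ┃━━
itor                       ┃e  43 ┃  
───────────────────────────┨      ┃──
e <stdlib.h>              ▲┃      ┃┬─
e <math.h>                █┃      ┃│ 
e <string.h>              ░┃      ┃┼─
e <stdio.h>               ░┃      ┃│ 
                          ░┃      ┃┼─
ess idx */                ░┃      ┃│ 
 struct {                 ░┃      ┃┼─
 len;                     ░┃━━━━━━┛│ 
 count;                   ░┃──┴────┴─
 count;                   ░┃         
 result;                  ░┃         
teData;                   ░┃         
                          ░┃         
anup_len(int len) {       ░┃         
 idx = 182;               ░┃         


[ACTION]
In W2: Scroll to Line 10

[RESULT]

━━━━━━━━━━━━━━━━━━━━━━━━━━━┓a  4a ┃━━
itor                       ┃e  43 ┃  
───────────────────────────┨      ┃──
e <string.h>              ▲┃      ┃┬─
e <stdio.h>               ░┃      ┃│ 
                          ░┃      ┃┼─
ess idx */                ░┃      ┃│ 
 struct {                 ░┃      ┃┼─
 len;                     ░┃      ┃│ 
 count;                   ░┃      ┃┼─
 count;                   ░┃━━━━━━┛│ 
 result;                  ░┃──┴────┴─
teData;                   ░┃         
                          ░┃         
anup_len(int len) {       ░┃         
 idx = 182;               ░┃         
 len = 171;               ░┃         
 temp = 128;              █┃         


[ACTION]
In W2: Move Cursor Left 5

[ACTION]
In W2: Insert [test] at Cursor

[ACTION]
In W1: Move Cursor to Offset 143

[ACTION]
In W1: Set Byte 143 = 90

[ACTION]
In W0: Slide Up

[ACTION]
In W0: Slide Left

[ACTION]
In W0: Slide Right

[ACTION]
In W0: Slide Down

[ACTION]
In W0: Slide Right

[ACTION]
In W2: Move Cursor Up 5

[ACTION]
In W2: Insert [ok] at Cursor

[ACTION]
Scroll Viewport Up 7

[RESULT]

Editor                            ┃  
──────────────────────────────────┨  
0030  28 25 f8 6b 39 69 b0 74  0f ┃  
0040  55 55 55 55 55 71 37 9d  9d ┃  
0050  fa dc 69 d0 ba 1a 3b 62  74 ┃  
0060  25 d5 01 01 01 01 01 01  01 ┃  
0070  11 11 d0 47 a2 56 1e 20  5d ┃  
━━━━━━━━━━━━━━━━━━━━━━━━━━━┓a  4a ┃━━
itor                       ┃e  43 ┃  
───────────────────────────┨      ┃──
e <string.h>              ▲┃      ┃┬─
e <stdio.h>               ░┃      ┃│ 
                          ░┃      ┃┼─
ess idx */                ░┃      ┃│ 
 struct {                 ░┃      ┃┼─
 len;                     ░┃      ┃│ 
 count;                   ░┃      ┃┼─
 count;                   ░┃━━━━━━┛│ 


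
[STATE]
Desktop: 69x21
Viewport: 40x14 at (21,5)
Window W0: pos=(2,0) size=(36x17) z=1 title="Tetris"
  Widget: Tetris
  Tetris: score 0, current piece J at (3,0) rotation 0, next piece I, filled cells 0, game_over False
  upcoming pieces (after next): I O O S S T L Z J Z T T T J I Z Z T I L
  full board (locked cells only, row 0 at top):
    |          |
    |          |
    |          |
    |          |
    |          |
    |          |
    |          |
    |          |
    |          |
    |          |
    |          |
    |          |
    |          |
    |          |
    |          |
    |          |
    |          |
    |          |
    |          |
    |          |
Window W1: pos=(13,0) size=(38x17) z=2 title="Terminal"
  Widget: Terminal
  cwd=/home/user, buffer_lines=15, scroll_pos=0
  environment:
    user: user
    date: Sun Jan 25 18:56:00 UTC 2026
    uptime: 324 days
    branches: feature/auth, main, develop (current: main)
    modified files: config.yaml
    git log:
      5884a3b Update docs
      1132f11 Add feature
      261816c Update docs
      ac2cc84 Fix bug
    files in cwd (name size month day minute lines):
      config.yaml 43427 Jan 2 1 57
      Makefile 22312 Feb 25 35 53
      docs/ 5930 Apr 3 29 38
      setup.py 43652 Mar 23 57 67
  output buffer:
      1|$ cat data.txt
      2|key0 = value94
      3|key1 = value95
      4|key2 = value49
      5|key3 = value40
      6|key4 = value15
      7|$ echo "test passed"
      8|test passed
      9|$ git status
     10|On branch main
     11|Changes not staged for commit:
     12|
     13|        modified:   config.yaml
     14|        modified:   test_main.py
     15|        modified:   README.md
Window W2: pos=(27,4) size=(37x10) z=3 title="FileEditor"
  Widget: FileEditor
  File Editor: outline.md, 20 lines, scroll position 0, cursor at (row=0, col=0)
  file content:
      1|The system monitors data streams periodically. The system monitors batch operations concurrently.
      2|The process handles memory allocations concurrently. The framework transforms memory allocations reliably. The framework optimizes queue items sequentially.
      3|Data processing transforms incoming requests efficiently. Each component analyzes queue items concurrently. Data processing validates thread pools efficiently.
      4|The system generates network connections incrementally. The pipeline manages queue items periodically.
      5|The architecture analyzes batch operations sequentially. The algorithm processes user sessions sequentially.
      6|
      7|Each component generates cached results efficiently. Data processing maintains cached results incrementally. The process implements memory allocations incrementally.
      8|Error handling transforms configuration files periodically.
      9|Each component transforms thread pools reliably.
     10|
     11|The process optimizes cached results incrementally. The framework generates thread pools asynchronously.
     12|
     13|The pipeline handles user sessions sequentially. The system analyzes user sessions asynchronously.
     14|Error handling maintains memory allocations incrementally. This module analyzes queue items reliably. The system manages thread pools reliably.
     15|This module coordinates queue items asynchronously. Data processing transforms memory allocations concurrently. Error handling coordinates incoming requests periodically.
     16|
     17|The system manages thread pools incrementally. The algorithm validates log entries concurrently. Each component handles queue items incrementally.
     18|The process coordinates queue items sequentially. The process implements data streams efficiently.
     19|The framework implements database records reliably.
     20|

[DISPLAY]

value9┃ FileEditor                      
value4┠─────────────────────────────────
value4┃█he system monitors data streams 
value1┃The process handles memory alloca
"test ┃Data processing transforms incomi
ssed  ┃The system generates network conn
tatus ┃The architecture analyzes batch o
ch mai┃                                 
 not s┗━━━━━━━━━━━━━━━━━━━━━━━━━━━━━━━━━
                             ┃          
 modified:   config.yaml     ┃          
━━━━━━━━━━━━━━━━━━━━━━━━━━━━━┛          
                                        
                                        


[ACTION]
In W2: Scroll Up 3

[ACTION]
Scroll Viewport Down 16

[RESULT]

value4┃█he system monitors data streams 
value1┃The process handles memory alloca
"test ┃Data processing transforms incomi
ssed  ┃The system generates network conn
tatus ┃The architecture analyzes batch o
ch mai┃                                 
 not s┗━━━━━━━━━━━━━━━━━━━━━━━━━━━━━━━━━
                             ┃          
 modified:   config.yaml     ┃          
━━━━━━━━━━━━━━━━━━━━━━━━━━━━━┛          
                                        
                                        
                                        
                                        


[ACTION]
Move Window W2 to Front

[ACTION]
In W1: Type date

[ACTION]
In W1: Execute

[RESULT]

ch mai┃█he system monitors data streams 
 not s┃The process handles memory alloca
      ┃Data processing transforms incomi
 modif┃The system generates network conn
 modif┃The architecture analyzes batch o
 modif┃                                 
      ┗━━━━━━━━━━━━━━━━━━━━━━━━━━━━━━━━━
 25 18:56:00 UTC 2026        ┃          
                             ┃          
━━━━━━━━━━━━━━━━━━━━━━━━━━━━━┛          
                                        
                                        
                                        
                                        


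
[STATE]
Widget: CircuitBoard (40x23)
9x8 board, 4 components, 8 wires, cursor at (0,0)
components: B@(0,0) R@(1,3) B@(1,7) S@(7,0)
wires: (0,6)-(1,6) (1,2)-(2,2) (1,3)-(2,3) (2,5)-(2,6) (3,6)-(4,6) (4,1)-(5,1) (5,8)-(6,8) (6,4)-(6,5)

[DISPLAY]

   0 1 2 3 4 5 6 7 8                    
0  [B]                      ·           
                            │           
1           ·   R           ·   B       
            │   │                       
2           ·   ·       · ─ ·           
                                        
3                           ·           
                            │           
4       ·                   ·           
        │                               
5       ·                           ·   
                                    │   
6                   · ─ ·           ·   
                                        
7   S                                   
Cursor: (0,0)                           
                                        
                                        
                                        
                                        
                                        
                                        


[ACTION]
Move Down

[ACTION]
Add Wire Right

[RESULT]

   0 1 2 3 4 5 6 7 8                    
0   B                       ·           
                            │           
1  [.]─ ·   ·   R           ·   B       
            │   │                       
2           ·   ·       · ─ ·           
                                        
3                           ·           
                            │           
4       ·                   ·           
        │                               
5       ·                           ·   
                                    │   
6                   · ─ ·           ·   
                                        
7   S                                   
Cursor: (1,0)                           
                                        
                                        
                                        
                                        
                                        
                                        


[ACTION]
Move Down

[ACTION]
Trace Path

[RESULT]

   0 1 2 3 4 5 6 7 8                    
0   B                       ·           
                            │           
1   · ─ ·   ·   R           ·   B       
            │   │                       
2  [.]      ·   ·       · ─ ·           
                                        
3                           ·           
                            │           
4       ·                   ·           
        │                               
5       ·                           ·   
                                    │   
6                   · ─ ·           ·   
                                        
7   S                                   
Cursor: (2,0)  Trace: No connections    
                                        
                                        
                                        
                                        
                                        
                                        


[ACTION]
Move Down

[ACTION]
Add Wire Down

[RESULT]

   0 1 2 3 4 5 6 7 8                    
0   B                       ·           
                            │           
1   · ─ ·   ·   R           ·   B       
            │   │                       
2           ·   ·       · ─ ·           
                                        
3  [.]                      ·           
    │                       │           
4   ·   ·                   ·           
        │                               
5       ·                           ·   
                                    │   
6                   · ─ ·           ·   
                                        
7   S                                   
Cursor: (3,0)  Trace: No connections    
                                        
                                        
                                        
                                        
                                        
                                        


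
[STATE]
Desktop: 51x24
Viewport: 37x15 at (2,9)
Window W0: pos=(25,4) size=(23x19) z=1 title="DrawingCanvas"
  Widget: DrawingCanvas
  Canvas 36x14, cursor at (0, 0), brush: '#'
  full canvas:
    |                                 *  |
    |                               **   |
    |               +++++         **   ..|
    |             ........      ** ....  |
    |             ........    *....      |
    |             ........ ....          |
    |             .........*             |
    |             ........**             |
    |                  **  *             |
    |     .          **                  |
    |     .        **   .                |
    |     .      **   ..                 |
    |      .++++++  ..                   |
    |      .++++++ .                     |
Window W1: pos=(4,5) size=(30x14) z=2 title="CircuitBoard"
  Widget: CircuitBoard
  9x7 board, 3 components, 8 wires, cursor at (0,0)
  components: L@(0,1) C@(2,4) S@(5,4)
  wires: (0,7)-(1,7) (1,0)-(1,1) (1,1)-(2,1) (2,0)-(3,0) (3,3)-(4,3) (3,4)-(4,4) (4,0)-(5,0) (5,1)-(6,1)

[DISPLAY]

  ┃0  [.]  L                   ┃     
  ┃                            ┃     
  ┃1   · ─ ·                   ┃     
  ┃        │                   ┃     
  ┃2   ·   ·           C       ┃     
  ┃    │                       ┃     
  ┃3   ·           ·   ·       ┃     
  ┃                │   │       ┃     
  ┃4   ·           ·   ·       ┃     
  ┗━━━━━━━━━━━━━━━━━━━━━━━━━━━━┛    *
                       ┃      .++++++
                       ┃      .++++++
                       ┃             
                       ┗━━━━━━━━━━━━━
                                     


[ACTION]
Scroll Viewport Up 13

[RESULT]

                                     
                                     
                                     
                                     
                       ┏━━━━━━━━━━━━━
  ┏━━━━━━━━━━━━━━━━━━━━━━━━━━━━┓Canva
  ┃ CircuitBoard               ┃─────
  ┠────────────────────────────┨     
  ┃   0 1 2 3 4 5 6 7 8        ┃     
  ┃0  [.]  L                   ┃     
  ┃                            ┃     
  ┃1   · ─ ·                   ┃     
  ┃        │                   ┃     
  ┃2   ·   ·           C       ┃     
  ┃    │                       ┃     


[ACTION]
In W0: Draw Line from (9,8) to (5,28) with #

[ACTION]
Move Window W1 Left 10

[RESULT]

                                     
                                     
                                     
                                     
                       ┏━━━━━━━━━━━━━
━━━━━━━━━━━━━━━━━━━━━━━━━━━┓wingCanva
CircuitBoard               ┃─────────
───────────────────────────┨         
  0 1 2 3 4 5 6 7 8        ┃         
  [.]  L                   ┃         
                           ┃         
   · ─ ·                   ┃         
       │                   ┃         
   ·   ·           C       ┃         
   │                       ┃         


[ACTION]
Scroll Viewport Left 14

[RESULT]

                                     
                                     
                                     
                                     
                         ┏━━━━━━━━━━━
┏━━━━━━━━━━━━━━━━━━━━━━━━━━━━┓wingCan
┃ CircuitBoard               ┃───────
┠────────────────────────────┨       
┃   0 1 2 3 4 5 6 7 8        ┃       
┃0  [.]  L                   ┃       
┃                            ┃       
┃1   · ─ ·                   ┃       
┃        │                   ┃       
┃2   ·   ·           C       ┃       
┃    │                       ┃       
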